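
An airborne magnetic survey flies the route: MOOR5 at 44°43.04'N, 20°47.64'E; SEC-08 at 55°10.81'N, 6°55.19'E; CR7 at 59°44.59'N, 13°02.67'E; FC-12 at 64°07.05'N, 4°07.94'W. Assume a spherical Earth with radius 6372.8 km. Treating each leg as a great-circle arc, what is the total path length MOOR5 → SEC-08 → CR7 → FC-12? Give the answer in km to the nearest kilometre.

3167 km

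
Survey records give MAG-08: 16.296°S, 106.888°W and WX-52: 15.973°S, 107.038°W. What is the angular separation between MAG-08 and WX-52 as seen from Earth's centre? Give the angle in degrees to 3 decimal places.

0.354°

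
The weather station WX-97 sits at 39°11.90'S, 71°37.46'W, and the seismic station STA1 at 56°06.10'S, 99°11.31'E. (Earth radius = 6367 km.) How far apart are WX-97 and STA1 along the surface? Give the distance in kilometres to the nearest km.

WX-97: φ = -39.19833°, λ = -71.62433°
STA1: φ = -56.10167°, λ = +99.18850°
Δφ = -16.9033°,  Δλ = 170.8128°
a = sin²(Δφ/2) + cos φ₁ cos φ₂ sin²(Δλ/2) = 0.451043
c = 2·arcsin(√a) = 1.472724 rad = 84.3809°
d = R·c = 6367 × 1.472724 = 9376.8 km

9377 km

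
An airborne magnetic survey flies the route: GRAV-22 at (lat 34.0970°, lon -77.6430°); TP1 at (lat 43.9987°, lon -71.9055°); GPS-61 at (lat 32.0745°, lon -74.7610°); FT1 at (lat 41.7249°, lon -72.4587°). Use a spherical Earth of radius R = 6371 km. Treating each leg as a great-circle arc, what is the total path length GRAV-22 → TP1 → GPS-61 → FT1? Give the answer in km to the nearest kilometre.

3648 km

GRAV-22→TP1: c = 0.189386 rad, d = 1206.58 km
TP1→GPS-61: c = 0.211748 rad, d = 1349.05 km
GPS-61→FT1: c = 0.171450 rad, d = 1092.31 km
Total = 1206.58 + 1349.05 + 1092.31 = 3647.93 km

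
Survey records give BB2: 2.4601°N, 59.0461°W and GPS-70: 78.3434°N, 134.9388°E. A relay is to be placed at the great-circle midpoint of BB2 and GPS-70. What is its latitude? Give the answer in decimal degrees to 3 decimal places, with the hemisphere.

51.799°N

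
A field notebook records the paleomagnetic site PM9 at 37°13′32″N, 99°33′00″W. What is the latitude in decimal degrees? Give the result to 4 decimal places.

37° + 13′/60 + 32″/3600 = 37 + 0.21667 + 0.00889 = 37.2256°

37.2256°N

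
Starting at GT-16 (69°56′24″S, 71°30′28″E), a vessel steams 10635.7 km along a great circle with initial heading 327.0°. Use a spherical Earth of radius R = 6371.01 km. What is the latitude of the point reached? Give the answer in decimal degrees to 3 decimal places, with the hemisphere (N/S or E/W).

22.255°N

GT-16: φ = -69.94000°, λ = +71.50778°
δ = d/R = 10635.7/6371.01 = 1.669390 rad
φ₂ = arcsin(sin φ₁ cos δ + cos φ₁ sin δ cos θ)
   = arcsin(-0.93933·-0.09843 + 0.34300·0.99514·0.83867) = 22.25520°
λ₂ = λ₁ + atan2(sin θ sin δ cos φ₁, cos δ − sin φ₁ sin φ₂) = 35.66104°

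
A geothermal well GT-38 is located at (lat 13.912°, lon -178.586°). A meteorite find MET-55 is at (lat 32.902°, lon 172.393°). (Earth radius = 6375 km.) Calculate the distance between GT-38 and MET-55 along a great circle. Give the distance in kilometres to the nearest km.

Δφ = 18.9900°,  Δλ = -9.0210°
a = sin²(Δφ/2) + cos φ₁ cos φ₂ sin²(Δλ/2) = 0.032253
c = 2·arcsin(√a) = 0.361139 rad = 20.6917°
d = R·c = 6375 × 0.361139 = 2302.3 km

2302 km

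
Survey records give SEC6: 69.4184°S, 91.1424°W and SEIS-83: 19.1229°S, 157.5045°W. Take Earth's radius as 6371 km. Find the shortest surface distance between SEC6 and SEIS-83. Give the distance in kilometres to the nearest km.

7106 km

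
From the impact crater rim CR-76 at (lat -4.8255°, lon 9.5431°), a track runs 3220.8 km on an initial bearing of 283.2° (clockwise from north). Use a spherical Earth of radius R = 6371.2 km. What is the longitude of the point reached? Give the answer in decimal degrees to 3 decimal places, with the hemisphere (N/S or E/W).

δ = d/R = 3220.8/6371.2 = 0.505525 rad
φ₂ = arcsin(sin φ₁ cos δ + cos φ₁ sin δ cos θ)
   = arcsin(-0.08412·0.87492 + 0.99646·0.48427·0.22835) = 2.09699°
λ₂ = λ₁ + atan2(sin θ sin δ cos φ₁, cos δ − sin φ₁ sin φ₂) = -18.60731°

18.607°W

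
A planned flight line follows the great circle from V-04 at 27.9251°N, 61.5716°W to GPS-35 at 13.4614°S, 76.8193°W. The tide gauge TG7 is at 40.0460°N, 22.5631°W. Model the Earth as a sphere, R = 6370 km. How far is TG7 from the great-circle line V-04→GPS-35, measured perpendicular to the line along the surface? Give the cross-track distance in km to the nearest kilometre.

δ₁₃ = central angle V-04→TG7 = 0.597211 rad  (haversine)
θ₁₃ = bearing V-04→TG7 = 58.967°,  θ₁₂ = bearing V-04→GPS-35 = 201.627°
dₓₜ = R·arcsin(sin δ₁₃ · sin(θ₁₃ − θ₁₂)) = 6370·arcsin(0.56234·sin(-142.660°)) = -2217.185 km
|dₓₜ| = 2217.185 km

2217 km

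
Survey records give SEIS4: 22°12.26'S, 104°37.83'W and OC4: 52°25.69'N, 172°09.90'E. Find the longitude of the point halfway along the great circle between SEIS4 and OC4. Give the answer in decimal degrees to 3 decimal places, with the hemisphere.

SEIS4: φ = -22.20433°, λ = -104.63050°
OC4: φ = +52.42817°, λ = +172.16500°
Bx = cos φ₂ cos Δλ = 0.072150,  By = cos φ₂ sin Δλ = -0.605472
φₘ = atan2(sin φ₁ + sin φ₂, √((cos φ₁ + Bx)² + By²)) = 19.55741°
λₘ = λ₁ + atan2(By, cos φ₁ + Bx) = -135.87528°

135.875°W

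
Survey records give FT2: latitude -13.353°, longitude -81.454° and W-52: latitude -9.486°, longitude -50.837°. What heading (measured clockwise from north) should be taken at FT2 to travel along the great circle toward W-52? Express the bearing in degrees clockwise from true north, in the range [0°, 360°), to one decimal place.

85.9°

Δλ = 30.6170°
y = sin Δλ · cos φ₂ = 0.502333
x = cos φ₁ sin φ₂ − sin φ₁ cos φ₂ cos Δλ = 0.035684
θ = atan2(y, x) = 85.9367° → 85.9367° (mod 360°)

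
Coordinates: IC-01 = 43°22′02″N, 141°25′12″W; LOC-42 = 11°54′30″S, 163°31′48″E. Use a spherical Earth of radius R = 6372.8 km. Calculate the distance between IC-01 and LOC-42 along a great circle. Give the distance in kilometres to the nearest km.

8296 km

IC-01: φ = +43.36722°, λ = -141.42000°
LOC-42: φ = -11.90833°, λ = +163.53000°
Δφ = -55.2756°,  Δλ = -55.0500°
a = sin²(Δφ/2) + cos φ₁ cos φ₂ sin²(Δλ/2) = 0.367102
c = 2·arcsin(√a) = 1.301766 rad = 74.5857°
d = R·c = 6372.8 × 1.301766 = 8295.9 km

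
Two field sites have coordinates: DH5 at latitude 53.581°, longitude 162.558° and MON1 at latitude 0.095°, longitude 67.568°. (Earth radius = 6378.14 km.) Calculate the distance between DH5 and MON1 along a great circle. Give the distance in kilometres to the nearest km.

10340 km

Δφ = -53.4860°,  Δλ = -94.9900°
a = sin²(Δφ/2) + cos φ₁ cos φ₂ sin²(Δλ/2) = 0.525153
c = 2·arcsin(√a) = 1.621123 rad = 92.8835°
d = R·c = 6378.14 × 1.621123 = 10339.8 km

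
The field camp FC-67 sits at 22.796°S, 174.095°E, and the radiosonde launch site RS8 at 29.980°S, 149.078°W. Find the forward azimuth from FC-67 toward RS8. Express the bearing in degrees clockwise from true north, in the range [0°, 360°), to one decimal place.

Δλ = 36.8270°
y = sin Δλ · cos φ₂ = 0.519201
x = cos φ₁ sin φ₂ − sin φ₁ cos φ₂ cos Δλ = -0.192028
θ = atan2(y, x) = 110.2970° → 110.2970° (mod 360°)

110.3°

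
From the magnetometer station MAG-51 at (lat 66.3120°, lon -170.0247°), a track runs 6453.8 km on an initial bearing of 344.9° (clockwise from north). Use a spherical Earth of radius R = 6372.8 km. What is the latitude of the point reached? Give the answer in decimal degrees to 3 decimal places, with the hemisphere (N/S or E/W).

δ = d/R = 6453.8/6372.8 = 1.012710 rad
φ₂ = arcsin(sin φ₁ cos δ + cos φ₁ sin δ cos θ)
   = arcsin(0.91575·0.52956 + 0.40176·0.84827·0.96547) = 54.48633°
λ₂ = λ₁ + atan2(sin θ sin δ cos φ₁, cos δ − sin φ₁ sin φ₂) = 32.33429°

54.486°N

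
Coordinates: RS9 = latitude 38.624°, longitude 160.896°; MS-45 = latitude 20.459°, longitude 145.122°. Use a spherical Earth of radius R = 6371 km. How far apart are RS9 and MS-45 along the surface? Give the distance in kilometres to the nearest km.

2523 km

Δφ = -18.1650°,  Δλ = -15.7740°
a = sin²(Δφ/2) + cos φ₁ cos φ₂ sin²(Δλ/2) = 0.038701
c = 2·arcsin(√a) = 0.396036 rad = 22.6912°
d = R·c = 6371 × 0.396036 = 2523.1 km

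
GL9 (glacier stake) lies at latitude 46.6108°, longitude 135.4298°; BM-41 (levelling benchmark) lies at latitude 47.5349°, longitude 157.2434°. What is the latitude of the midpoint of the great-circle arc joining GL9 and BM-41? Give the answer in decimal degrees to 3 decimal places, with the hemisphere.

Bx = cos φ₂ cos Δλ = 0.626799,  By = cos φ₂ sin Δλ = 0.250874
φₘ = atan2(sin φ₁ + sin φ₂, √((cos φ₁ + Bx)² + By²)) = 47.59329°
λₘ = λ₁ + atan2(By, cos φ₁ + Bx) = 146.24088°

47.593°N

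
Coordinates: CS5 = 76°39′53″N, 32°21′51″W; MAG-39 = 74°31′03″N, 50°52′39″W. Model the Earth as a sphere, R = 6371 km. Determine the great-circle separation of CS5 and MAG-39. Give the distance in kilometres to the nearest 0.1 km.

CS5: φ = +76.66472°, λ = -32.36417°
MAG-39: φ = +74.51750°, λ = -50.87750°
Δφ = -2.1472°,  Δλ = -18.5133°
a = sin²(Δφ/2) + cos φ₁ cos φ₂ sin²(Δλ/2) = 0.001944
c = 2·arcsin(√a) = 0.088215 rad = 5.0544°
d = R·c = 6371 × 0.088215 = 562.0 km

562.0 km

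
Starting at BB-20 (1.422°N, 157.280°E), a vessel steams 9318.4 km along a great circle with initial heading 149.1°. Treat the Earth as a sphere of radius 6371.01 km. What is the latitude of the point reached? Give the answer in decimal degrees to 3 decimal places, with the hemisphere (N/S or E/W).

58.223°S

δ = d/R = 9318.4/6371.01 = 1.462625 rad
φ₂ = arcsin(sin φ₁ cos δ + cos φ₁ sin δ cos θ)
   = arcsin(0.02482·0.10796 + 0.99969·0.99416·-0.85806) = -58.22340°
λ₂ = λ₁ + atan2(sin θ sin δ cos φ₁, cos δ − sin φ₁ sin φ₂) = -126.91050°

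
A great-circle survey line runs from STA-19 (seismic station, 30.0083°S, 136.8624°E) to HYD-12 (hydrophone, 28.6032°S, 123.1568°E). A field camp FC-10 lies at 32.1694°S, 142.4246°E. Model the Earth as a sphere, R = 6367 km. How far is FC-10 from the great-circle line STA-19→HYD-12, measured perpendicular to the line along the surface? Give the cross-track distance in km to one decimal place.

δ₁₃ = central angle STA-19→FC-10 = 0.091274 rad  (haversine)
θ₁₃ = bearing STA-19→FC-10 = 115.823°,  θ₁₂ = bearing STA-19→HYD-12 = 273.307°
dₓₜ = R·arcsin(sin δ₁₃ · sin(θ₁₃ − θ₁₂)) = 6367·arcsin(0.09115·sin(-157.484°)) = -222.280 km
|dₓₜ| = 222.280 km

222.3 km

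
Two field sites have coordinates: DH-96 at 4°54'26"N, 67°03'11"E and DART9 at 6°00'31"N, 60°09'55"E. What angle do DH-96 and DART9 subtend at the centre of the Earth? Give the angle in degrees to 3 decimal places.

DH-96: φ = +4.90722°, λ = +67.05306°
DART9: φ = +6.00861°, λ = +60.16528°
Δφ = 1.1014°,  Δλ = -6.8878°
a = sin²(Δφ/2) + cos φ₁ cos φ₂ sin²(Δλ/2) = 0.003668
c = 2·arcsin(√a) = 0.121201 rad = 6.9443°

6.944°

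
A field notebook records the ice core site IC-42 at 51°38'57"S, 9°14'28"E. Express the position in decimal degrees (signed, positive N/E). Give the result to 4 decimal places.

-51.6492°, +9.2411°

lat: 51.6492° S → -51.6492°
lon: 9.2411° E → +9.2411°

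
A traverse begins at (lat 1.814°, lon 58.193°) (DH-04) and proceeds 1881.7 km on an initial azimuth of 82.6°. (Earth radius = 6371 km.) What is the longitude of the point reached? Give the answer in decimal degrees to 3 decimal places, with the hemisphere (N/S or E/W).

75.010°E

δ = d/R = 1881.7/6371 = 0.295354 rad
φ₂ = arcsin(sin φ₁ cos δ + cos φ₁ sin δ cos θ)
   = arcsin(0.03165·0.95670 + 0.99950·0.29108·0.12880) = 3.88506°
λ₂ = λ₁ + atan2(sin θ sin δ cos φ₁, cos δ − sin φ₁ sin φ₂) = 75.01019°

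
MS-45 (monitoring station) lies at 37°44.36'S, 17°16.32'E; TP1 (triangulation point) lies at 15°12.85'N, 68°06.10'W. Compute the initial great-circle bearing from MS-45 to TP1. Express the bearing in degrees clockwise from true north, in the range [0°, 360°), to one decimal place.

MS-45: φ = -37.73933°, λ = +17.27200°
TP1: φ = +15.21417°, λ = -68.10167°
Δλ = -85.3737°
y = sin Δλ · cos φ₂ = -0.961808
x = cos φ₁ sin φ₂ − sin φ₁ cos φ₂ cos Δλ = 0.255166
θ = atan2(y, x) = -75.1418° → 284.8582° (mod 360°)

284.9°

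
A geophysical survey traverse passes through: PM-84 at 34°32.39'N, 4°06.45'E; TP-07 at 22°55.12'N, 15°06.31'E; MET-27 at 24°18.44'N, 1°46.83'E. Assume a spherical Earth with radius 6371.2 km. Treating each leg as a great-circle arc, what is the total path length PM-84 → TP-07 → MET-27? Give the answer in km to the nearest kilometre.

3043 km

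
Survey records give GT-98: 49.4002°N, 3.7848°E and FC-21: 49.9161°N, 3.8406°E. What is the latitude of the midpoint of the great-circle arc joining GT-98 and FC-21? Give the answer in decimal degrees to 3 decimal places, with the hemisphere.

Bx = cos φ₂ cos Δλ = 0.643908,  By = cos φ₂ sin Δλ = 0.000627
φₘ = atan2(sin φ₁ + sin φ₂, √((cos φ₁ + Bx)² + By²)) = 49.65815°
λₘ = λ₁ + atan2(By, cos φ₁ + Bx) = 3.81255°

49.658°N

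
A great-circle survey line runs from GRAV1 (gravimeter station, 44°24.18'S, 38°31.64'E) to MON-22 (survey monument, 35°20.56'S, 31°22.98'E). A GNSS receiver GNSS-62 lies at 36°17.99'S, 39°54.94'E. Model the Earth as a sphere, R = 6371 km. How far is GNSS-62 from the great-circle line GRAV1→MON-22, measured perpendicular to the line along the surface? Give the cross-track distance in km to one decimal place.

GRAV1: φ = -44.40300°, λ = +38.52733°
MON-22: φ = -35.34267°, λ = +31.38300°
GNSS-62: φ = -36.29983°, λ = +39.91567°
δ₁₃ = central angle GRAV1→GNSS-62 = 0.142621 rad  (haversine)
θ₁₃ = bearing GRAV1→GNSS-62 = 7.896°,  θ₁₂ = bearing GRAV1→MON-22 = 326.460°
dₓₜ = R·arcsin(sin δ₁₃ · sin(θ₁₃ − θ₁₂)) = 6371·arcsin(0.14214·sin(-318.564°)) = 600.168 km
|dₓₜ| = 600.168 km

600.2 km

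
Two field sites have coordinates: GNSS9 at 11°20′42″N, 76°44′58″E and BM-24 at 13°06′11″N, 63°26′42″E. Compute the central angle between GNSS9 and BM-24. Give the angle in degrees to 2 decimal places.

GNSS9: φ = +11.34500°, λ = +76.74944°
BM-24: φ = +13.10306°, λ = +63.44500°
Δφ = 1.7581°,  Δλ = -13.3044°
a = sin²(Δφ/2) + cos φ₁ cos φ₂ sin²(Δλ/2) = 0.013050
c = 2·arcsin(√a) = 0.228974 rad = 13.1192°

13.12°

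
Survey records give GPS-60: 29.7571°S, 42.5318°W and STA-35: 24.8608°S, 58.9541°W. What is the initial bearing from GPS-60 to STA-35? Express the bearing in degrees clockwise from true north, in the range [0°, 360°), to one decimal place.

284.6°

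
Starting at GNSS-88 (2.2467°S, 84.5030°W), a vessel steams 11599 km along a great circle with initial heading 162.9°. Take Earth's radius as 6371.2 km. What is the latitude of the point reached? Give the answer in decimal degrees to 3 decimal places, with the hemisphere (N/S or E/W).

66.311°S

δ = d/R = 11599/6371.2 = 1.820536 rad
φ₂ = arcsin(sin φ₁ cos δ + cos φ₁ sin δ cos θ)
   = arcsin(-0.03920·-0.24715 + 0.99923·0.96898·-0.95579) = -66.31109°
λ₂ = λ₁ + atan2(sin θ sin δ cos φ₁, cos δ − sin φ₁ sin φ₂) = 50.33066°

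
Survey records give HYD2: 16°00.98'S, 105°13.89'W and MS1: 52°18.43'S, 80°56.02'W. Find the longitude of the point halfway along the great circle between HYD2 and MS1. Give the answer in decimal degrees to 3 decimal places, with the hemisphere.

95.824°W

HYD2: φ = -16.01633°, λ = -105.23150°
MS1: φ = -52.30717°, λ = -80.93367°
Bx = cos φ₂ cos Δλ = 0.557267,  By = cos φ₂ sin Δλ = 0.251590
φₘ = atan2(sin φ₁ + sin φ₂, √((cos φ₁ + Bx)² + By²)) = -34.73652°
λₘ = λ₁ + atan2(By, cos φ₁ + Bx) = -95.82369°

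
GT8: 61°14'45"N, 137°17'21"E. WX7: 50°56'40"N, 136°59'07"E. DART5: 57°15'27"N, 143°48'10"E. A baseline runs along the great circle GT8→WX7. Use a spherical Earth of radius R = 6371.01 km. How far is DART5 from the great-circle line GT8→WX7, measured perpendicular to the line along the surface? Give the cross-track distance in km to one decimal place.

GT8: φ = +61.24583°, λ = +137.28917°
WX7: φ = +50.94444°, λ = +136.98528°
DART5: φ = +57.25750°, λ = +143.80278°
δ₁₃ = central angle GT8→DART5 = 0.090599 rad  (haversine)
θ₁₃ = bearing GT8→DART5 = 137.301°,  θ₁₂ = bearing GT8→WX7 = 181.071°
dₓₜ = R·arcsin(sin δ₁₃ · sin(θ₁₃ − θ₁₂)) = 6371.01·arcsin(0.09047·sin(-43.770°)) = -399.003 km
|dₓₜ| = 399.003 km

399.0 km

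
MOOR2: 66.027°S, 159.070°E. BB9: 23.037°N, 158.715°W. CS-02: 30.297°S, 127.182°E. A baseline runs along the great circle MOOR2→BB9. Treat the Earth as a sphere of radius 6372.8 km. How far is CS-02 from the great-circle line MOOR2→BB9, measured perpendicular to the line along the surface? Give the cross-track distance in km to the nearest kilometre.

4477 km

δ₁₃ = central angle MOOR2→CS-02 = 0.709276 rad  (haversine)
θ₁₃ = bearing MOOR2→CS-02 = 315.547°,  θ₁₂ = bearing MOOR2→BB9 = 38.342°
dₓₜ = R·arcsin(sin δ₁₃ · sin(θ₁₃ − θ₁₂)) = 6372.8·arcsin(0.65128·sin(277.205°)) = -4477.007 km
|dₓₜ| = 4477.007 km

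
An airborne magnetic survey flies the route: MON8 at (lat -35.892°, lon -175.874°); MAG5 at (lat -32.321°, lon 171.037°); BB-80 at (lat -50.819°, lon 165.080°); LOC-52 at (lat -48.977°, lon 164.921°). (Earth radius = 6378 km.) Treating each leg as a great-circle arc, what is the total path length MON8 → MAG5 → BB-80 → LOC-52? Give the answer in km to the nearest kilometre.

MON8→MAG5: c = 0.198964 rad, d = 1268.99 km
MAG5→BB-80: c = 0.331818 rad, d = 2116.33 km
BB-80→LOC-52: c = 0.032199 rad, d = 205.36 km
Total = 1268.99 + 2116.33 + 205.36 = 3590.69 km

3591 km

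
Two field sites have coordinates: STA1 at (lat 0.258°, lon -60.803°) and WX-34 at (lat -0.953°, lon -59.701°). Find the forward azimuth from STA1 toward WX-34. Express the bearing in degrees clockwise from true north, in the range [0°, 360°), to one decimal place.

137.7°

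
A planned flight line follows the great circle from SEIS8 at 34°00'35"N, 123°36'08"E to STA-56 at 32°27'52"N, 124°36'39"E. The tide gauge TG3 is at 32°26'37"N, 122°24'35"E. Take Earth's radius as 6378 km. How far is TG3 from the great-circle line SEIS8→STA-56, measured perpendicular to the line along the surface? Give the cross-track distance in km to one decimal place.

SEIS8: φ = +34.00972°, λ = +123.60222°
STA-56: φ = +32.46444°, λ = +124.61083°
TG3: φ = +32.44361°, λ = +122.40972°
δ₁₃ = central angle SEIS8→TG3 = 0.032407 rad  (haversine)
θ₁₃ = bearing SEIS8→TG3 = 212.824°,  θ₁₂ = bearing SEIS8→STA-56 = 151.091°
dₓₜ = R·arcsin(sin δ₁₃ · sin(θ₁₃ − θ₁₂)) = 6378·arcsin(0.03240·sin(61.733°)) = 182.036 km
|dₓₜ| = 182.036 km

182.0 km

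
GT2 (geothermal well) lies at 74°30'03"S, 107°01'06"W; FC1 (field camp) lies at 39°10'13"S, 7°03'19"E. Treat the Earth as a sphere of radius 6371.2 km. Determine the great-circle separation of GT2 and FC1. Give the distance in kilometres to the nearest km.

GT2: φ = -74.50083°, λ = -107.01833°
FC1: φ = -39.17028°, λ = +7.05528°
Δφ = 35.3306°,  Δλ = 114.0736°
a = sin²(Δφ/2) + cos φ₁ cos φ₂ sin²(Δλ/2) = 0.237925
c = 2·arcsin(√a) = 1.019079 rad = 58.3889°
d = R·c = 6371.2 × 1.019079 = 6492.8 km

6493 km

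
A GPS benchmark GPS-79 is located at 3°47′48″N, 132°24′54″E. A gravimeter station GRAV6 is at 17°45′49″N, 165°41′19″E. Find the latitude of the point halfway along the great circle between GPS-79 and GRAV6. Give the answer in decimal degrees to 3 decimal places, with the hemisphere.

GPS-79: φ = +3.79667°, λ = +132.41500°
GRAV6: φ = +17.76361°, λ = +165.68861°
Bx = cos φ₂ cos Δλ = 0.796200,  By = cos φ₂ sin Δλ = 0.522481
φₘ = atan2(sin φ₁ + sin φ₂, √((cos φ₁ + Bx)² + By²)) = 11.23911°
λₘ = λ₁ + atan2(By, cos φ₁ + Bx) = 148.65251°

11.239°N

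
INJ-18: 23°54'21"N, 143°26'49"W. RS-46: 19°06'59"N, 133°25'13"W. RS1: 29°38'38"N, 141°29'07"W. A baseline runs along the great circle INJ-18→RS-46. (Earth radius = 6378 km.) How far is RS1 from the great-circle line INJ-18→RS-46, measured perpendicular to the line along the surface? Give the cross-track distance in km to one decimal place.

INJ-18: φ = +23.90583°, λ = -143.44694°
RS-46: φ = +19.11639°, λ = -133.42028°
RS1: φ = +29.64389°, λ = -141.48528°
δ₁₃ = central angle INJ-18→RS1 = 0.104702 rad  (haversine)
θ₁₃ = bearing INJ-18→RS1 = 16.539°,  θ₁₂ = bearing INJ-18→RS-46 = 115.267°
dₓₜ = R·arcsin(sin δ₁₃ · sin(θ₁₃ − θ₁₂)) = 6378·arcsin(0.10451·sin(-98.728°)) = -660.029 km
|dₓₜ| = 660.029 km

660.0 km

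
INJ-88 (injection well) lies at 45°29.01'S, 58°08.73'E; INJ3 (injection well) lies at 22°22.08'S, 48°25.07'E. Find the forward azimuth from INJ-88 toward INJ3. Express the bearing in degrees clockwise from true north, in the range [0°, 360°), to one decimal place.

337.8°

INJ-88: φ = -45.48350°, λ = +58.14550°
INJ3: φ = -22.36800°, λ = +48.41783°
Δλ = -9.7277°
y = sin Δλ · cos φ₂ = -0.156252
x = cos φ₁ sin φ₂ − sin φ₁ cos φ₂ cos Δλ = 0.383105
θ = atan2(y, x) = -22.1884° → 337.8116° (mod 360°)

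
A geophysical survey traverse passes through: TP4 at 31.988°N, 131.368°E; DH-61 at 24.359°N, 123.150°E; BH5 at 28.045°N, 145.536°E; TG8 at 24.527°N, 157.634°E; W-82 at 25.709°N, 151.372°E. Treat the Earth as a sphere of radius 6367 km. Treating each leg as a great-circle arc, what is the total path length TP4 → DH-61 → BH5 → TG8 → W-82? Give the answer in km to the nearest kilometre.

5344 km

TP4→DH-61: c = 0.183482 rad, d = 1168.23 km
DH-61→BH5: c = 0.355880 rad, d = 2265.88 km
BH5→TG8: c = 0.198909 rad, d = 1266.45 km
TG8→W-82: c = 0.101073 rad, d = 643.53 km
Total = 1168.23 + 2265.88 + 1266.45 + 643.53 = 5344.10 km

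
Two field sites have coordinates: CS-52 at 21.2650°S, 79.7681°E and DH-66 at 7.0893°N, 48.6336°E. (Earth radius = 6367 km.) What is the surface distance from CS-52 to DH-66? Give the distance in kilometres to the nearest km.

4632 km

Δφ = 28.3543°,  Δλ = -31.1345°
a = sin²(Δφ/2) + cos φ₁ cos φ₂ sin²(Δλ/2) = 0.126591
c = 2·arcsin(√a) = 0.727533 rad = 41.6846°
d = R·c = 6367 × 0.727533 = 4632.2 km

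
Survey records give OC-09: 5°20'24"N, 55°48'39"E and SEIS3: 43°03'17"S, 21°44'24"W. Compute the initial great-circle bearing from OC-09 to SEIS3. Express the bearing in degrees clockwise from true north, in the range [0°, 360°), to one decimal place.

OC-09: φ = +5.34000°, λ = +55.81083°
SEIS3: φ = -43.05472°, λ = -21.74000°
Δλ = -77.5508°
y = sin Δλ · cos φ₂ = -0.713521
x = cos φ₁ sin φ₂ − sin φ₁ cos φ₂ cos Δλ = -0.694393
θ = atan2(y, x) = -134.2216° → 225.7784° (mod 360°)

225.8°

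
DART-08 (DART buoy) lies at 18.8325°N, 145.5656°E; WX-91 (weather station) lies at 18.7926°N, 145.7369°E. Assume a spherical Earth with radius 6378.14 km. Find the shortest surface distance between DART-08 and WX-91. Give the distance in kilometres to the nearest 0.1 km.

18.6 km

Δφ = -0.0399°,  Δλ = 0.1713°
a = sin²(Δφ/2) + cos φ₁ cos φ₂ sin²(Δλ/2) = 0.000002
c = 2·arcsin(√a) = 0.002914 rad = 0.1670°
d = R·c = 6378.14 × 0.002914 = 18.6 km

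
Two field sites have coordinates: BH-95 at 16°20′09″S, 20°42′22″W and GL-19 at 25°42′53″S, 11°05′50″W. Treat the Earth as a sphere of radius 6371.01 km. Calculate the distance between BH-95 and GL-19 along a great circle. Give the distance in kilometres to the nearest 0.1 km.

1441.8 km

BH-95: φ = -16.33583°, λ = -20.70611°
GL-19: φ = -25.71472°, λ = -11.09722°
Δφ = -9.3789°,  Δλ = 9.6089°
a = sin²(Δφ/2) + cos φ₁ cos φ₂ sin²(Δλ/2) = 0.012749
c = 2·arcsin(√a) = 0.226305 rad = 12.9663°
d = R·c = 6371.01 × 0.226305 = 1441.8 km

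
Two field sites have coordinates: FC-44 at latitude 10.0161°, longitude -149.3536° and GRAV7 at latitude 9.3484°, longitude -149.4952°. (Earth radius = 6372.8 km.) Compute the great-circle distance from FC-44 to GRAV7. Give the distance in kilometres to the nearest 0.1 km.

Δφ = -0.6677°,  Δλ = -0.1416°
a = sin²(Δφ/2) + cos φ₁ cos φ₂ sin²(Δλ/2) = 0.000035
c = 2·arcsin(√a) = 0.011905 rad = 0.6821°
d = R·c = 6372.8 × 0.011905 = 75.9 km

75.9 km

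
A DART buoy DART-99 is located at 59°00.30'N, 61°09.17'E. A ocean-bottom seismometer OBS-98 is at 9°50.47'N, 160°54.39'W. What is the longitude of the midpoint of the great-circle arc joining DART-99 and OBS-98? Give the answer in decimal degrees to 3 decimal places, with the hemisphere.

169.318°E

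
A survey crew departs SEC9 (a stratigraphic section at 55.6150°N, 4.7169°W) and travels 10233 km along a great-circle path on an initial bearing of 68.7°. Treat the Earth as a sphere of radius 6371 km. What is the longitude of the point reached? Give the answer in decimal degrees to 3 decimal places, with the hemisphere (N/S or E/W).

δ = d/R = 10233/6371 = 1.606184 rad
φ₂ = arcsin(sin φ₁ cos δ + cos φ₁ sin δ cos θ)
   = arcsin(0.82526·-0.03538 + 0.56475·0.99937·0.36325) = 10.12637°
λ₂ = λ₁ + atan2(sin θ sin δ cos φ₁, cos δ − sin φ₁ sin φ₂) = 104.22612°

104.226°E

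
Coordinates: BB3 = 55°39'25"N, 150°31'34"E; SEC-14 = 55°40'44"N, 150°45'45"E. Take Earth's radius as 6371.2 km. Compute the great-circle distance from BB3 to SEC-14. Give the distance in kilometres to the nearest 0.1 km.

15.0 km

BB3: φ = +55.65694°, λ = +150.52611°
SEC-14: φ = +55.67889°, λ = +150.76250°
Δφ = 0.0219°,  Δλ = 0.2364°
a = sin²(Δφ/2) + cos φ₁ cos φ₂ sin²(Δλ/2) = 0.000001
c = 2·arcsin(√a) = 0.002358 rad = 0.1351°
d = R·c = 6371.2 × 0.002358 = 15.0 km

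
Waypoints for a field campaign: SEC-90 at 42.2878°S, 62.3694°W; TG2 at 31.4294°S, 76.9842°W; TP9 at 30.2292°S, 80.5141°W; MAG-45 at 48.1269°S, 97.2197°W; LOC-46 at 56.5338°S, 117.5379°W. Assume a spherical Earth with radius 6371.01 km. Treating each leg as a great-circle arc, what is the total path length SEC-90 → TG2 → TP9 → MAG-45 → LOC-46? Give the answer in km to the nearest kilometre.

6234 km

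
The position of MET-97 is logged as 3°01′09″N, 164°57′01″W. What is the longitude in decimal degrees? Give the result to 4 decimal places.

164° + 57′/60 + 1″/3600 = 164 + 0.95000 + 0.00028 = 164.9503°

164.9503°W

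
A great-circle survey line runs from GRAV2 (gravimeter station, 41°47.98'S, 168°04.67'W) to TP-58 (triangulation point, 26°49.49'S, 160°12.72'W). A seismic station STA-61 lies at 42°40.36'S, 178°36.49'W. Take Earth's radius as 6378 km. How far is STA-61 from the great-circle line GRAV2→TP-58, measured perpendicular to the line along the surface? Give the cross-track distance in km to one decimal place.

708.0 km

GRAV2: φ = -41.79967°, λ = -168.07783°
TP-58: φ = -26.82483°, λ = -160.21200°
STA-61: φ = -42.67267°, λ = -178.60817°
δ₁₃ = central angle GRAV2→STA-61 = 0.136833 rad  (haversine)
θ₁₃ = bearing GRAV2→STA-61 = 260.084°,  θ₁₂ = bearing GRAV2→TP-58 = 25.785°
dₓₜ = R·arcsin(sin δ₁₃ · sin(θ₁₃ − θ₁₂)) = 6378·arcsin(0.13641·sin(234.299°)) = -707.959 km
|dₓₜ| = 707.959 km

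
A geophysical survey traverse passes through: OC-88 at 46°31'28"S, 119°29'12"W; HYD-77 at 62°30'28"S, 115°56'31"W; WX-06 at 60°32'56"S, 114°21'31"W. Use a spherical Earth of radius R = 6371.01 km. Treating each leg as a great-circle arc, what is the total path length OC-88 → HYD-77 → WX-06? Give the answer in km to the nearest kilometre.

OC-88: φ = -46.52444°, λ = -119.48667°
HYD-77: φ = -62.50778°, λ = -115.94194°
WX-06: φ = -60.54889°, λ = -114.35861°
OC-88→HYD-77: c = 0.281160 rad, d = 1791.27 km
HYD-77→WX-06: c = 0.036637 rad, d = 233.41 km
Total = 1791.27 + 233.41 = 2024.69 km

2025 km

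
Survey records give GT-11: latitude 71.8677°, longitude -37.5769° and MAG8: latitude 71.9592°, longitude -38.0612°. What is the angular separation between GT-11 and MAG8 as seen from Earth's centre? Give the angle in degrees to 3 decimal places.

Δφ = 0.0915°,  Δλ = -0.4843°
a = sin²(Δφ/2) + cos φ₁ cos φ₂ sin²(Δλ/2) = 0.000002
c = 2·arcsin(√a) = 0.003072 rad = 0.1760°

0.176°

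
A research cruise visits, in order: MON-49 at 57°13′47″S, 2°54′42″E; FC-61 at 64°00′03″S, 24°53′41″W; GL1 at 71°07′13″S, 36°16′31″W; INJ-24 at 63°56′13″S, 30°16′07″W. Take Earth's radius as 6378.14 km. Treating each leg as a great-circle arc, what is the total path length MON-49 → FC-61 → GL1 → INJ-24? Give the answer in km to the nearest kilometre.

MON-49: φ = -57.22972°, λ = +2.91167°
FC-61: φ = -64.00083°, λ = -24.89472°
GL1: φ = -71.12028°, λ = -36.27528°
INJ-24: φ = -63.93694°, λ = -30.26861°
MON-49→FC-61: c = 0.262951 rad, d = 1677.14 km
FC-61→GL1: c = 0.145034 rad, d = 925.05 km
GL1→INJ-24: c = 0.131468 rad, d = 838.52 km
Total = 1677.14 + 925.05 + 838.52 = 3440.70 km

3441 km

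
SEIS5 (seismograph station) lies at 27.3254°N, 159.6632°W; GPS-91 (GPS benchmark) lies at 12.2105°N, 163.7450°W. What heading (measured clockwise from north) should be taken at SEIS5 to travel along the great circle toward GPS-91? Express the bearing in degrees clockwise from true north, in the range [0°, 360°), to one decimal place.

195.0°

Δλ = -4.0818°
y = sin Δλ · cos φ₂ = -0.069570
x = cos φ₁ sin φ₂ − sin φ₁ cos φ₂ cos Δλ = -0.259618
θ = atan2(y, x) = -164.9988° → 195.0012° (mod 360°)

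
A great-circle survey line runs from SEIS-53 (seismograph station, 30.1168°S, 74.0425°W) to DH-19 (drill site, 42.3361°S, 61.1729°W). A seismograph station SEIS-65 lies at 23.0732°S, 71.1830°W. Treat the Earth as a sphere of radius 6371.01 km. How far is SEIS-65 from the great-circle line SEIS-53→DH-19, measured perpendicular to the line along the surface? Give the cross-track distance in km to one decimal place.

700.5 km

δ₁₃ = central angle SEIS-53→SEIS-65 = 0.130766 rad  (haversine)
θ₁₃ = bearing SEIS-53→SEIS-65 = 20.609°,  θ₁₂ = bearing SEIS-53→DH-19 = 143.310°
dₓₜ = R·arcsin(sin δ₁₃ · sin(θ₁₃ − θ₁₂)) = 6371.01·arcsin(0.13039·sin(-122.702°)) = -700.476 km
|dₓₜ| = 700.476 km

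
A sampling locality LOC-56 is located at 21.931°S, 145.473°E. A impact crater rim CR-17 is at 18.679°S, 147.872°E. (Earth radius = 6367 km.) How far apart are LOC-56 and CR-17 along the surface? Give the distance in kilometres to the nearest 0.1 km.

439.4 km

Δφ = 3.2520°,  Δλ = 2.3990°
a = sin²(Δφ/2) + cos φ₁ cos φ₂ sin²(Δλ/2) = 0.001190
c = 2·arcsin(√a) = 0.069014 rad = 3.9542°
d = R·c = 6367 × 0.069014 = 439.4 km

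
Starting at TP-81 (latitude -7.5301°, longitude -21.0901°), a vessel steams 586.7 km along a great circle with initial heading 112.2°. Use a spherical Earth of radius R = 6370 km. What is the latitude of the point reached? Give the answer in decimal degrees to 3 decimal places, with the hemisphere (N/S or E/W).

9.494°S

δ = d/R = 586.7/6370 = 0.092104 rad
φ₂ = arcsin(sin φ₁ cos δ + cos φ₁ sin δ cos θ)
   = arcsin(-0.13105·0.99576 + 0.99138·0.09197·-0.37784) = -9.49394°
λ₂ = λ₁ + atan2(sin θ sin δ cos φ₁, cos δ − sin φ₁ sin φ₂) = -16.13713°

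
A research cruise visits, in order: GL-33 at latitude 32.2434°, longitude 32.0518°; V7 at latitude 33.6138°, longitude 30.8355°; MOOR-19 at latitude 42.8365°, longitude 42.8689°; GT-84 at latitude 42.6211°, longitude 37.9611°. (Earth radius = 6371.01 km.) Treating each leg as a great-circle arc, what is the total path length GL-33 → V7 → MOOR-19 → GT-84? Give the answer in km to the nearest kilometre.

GL-33→V7: c = 0.029825 rad, d = 190.01 km
V7→MOOR-19: c = 0.230055 rad, d = 1465.68 km
MOOR-19→GT-84: c = 0.063025 rad, d = 401.53 km
Total = 190.01 + 1465.68 + 401.53 = 2057.23 km

2057 km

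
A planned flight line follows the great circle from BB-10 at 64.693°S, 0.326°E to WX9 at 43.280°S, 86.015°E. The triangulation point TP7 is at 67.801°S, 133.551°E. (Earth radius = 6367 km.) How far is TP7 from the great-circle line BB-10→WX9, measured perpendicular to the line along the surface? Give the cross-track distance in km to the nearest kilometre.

3403 km

δ₁₃ = central angle BB-10→TP7 = 0.757713 rad  (haversine)
θ₁₃ = bearing BB-10→TP7 = 156.385°,  θ₁₂ = bearing BB-10→WX9 = 108.549°
dₓₜ = R·arcsin(sin δ₁₃ · sin(θ₁₃ − θ₁₂)) = 6367·arcsin(0.68726·sin(47.836°)) = 3403.233 km
|dₓₜ| = 3403.233 km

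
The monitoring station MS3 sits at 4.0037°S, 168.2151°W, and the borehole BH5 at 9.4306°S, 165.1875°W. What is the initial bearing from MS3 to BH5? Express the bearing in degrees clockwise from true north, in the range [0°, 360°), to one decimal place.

151.2°

Δλ = 3.0276°
y = sin Δλ · cos φ₂ = 0.052103
x = cos φ₁ sin φ₂ − sin φ₁ cos φ₂ cos Δλ = -0.094672
θ = atan2(y, x) = 151.1736° → 151.1736° (mod 360°)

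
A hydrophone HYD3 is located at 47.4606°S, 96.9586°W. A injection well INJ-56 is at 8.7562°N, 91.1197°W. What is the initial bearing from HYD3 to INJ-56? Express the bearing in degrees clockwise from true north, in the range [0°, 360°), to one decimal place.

6.9°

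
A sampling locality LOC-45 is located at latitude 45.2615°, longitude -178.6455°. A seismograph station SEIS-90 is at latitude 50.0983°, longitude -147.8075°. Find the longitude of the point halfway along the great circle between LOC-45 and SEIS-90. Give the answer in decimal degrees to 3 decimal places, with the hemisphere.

Bx = cos φ₂ cos Δλ = 0.550781,  By = cos φ₂ sin Δλ = 0.328827
φₘ = atan2(sin φ₁ + sin φ₂, √((cos φ₁ + Bx)² + By²)) = 48.72109°
λₘ = λ₁ + atan2(By, cos φ₁ + Bx) = -163.95940°

163.959°W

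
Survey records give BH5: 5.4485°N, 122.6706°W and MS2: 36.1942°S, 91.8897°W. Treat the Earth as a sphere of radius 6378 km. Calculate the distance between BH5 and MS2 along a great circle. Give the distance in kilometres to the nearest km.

5638 km

Δφ = -41.6427°,  Δλ = 30.7809°
a = sin²(Δφ/2) + cos φ₁ cos φ₂ sin²(Δλ/2) = 0.182934
c = 2·arcsin(√a) = 0.883911 rad = 50.6443°
d = R·c = 6378 × 0.883911 = 5637.6 km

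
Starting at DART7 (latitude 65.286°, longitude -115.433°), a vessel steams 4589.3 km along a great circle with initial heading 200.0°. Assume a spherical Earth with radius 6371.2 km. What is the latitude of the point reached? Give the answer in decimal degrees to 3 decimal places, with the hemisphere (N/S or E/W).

25.062°N

δ = d/R = 4589.3/6371.2 = 0.720320 rad
φ₂ = arcsin(sin φ₁ cos δ + cos φ₁ sin δ cos θ)
   = arcsin(0.90841·0.75159 + 0.41809·0.65962·-0.93969) = 25.06228°
λ₂ = λ₁ + atan2(sin θ sin δ cos φ₁, cos δ − sin φ₁ sin φ₂) = -129.85454°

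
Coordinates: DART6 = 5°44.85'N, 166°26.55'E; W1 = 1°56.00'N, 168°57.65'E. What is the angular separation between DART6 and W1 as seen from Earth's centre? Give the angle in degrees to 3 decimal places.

DART6: φ = +5.74750°, λ = +166.44250°
W1: φ = +1.93333°, λ = +168.96083°
Δφ = -3.8142°,  Δλ = 2.5183°
a = sin²(Δφ/2) + cos φ₁ cos φ₂ sin²(Δλ/2) = 0.001588
c = 2·arcsin(√a) = 0.079712 rad = 4.5672°

4.567°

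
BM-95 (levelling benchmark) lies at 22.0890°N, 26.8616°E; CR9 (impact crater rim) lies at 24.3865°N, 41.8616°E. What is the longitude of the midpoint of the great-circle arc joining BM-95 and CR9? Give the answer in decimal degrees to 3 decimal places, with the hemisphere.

34.297°E

Bx = cos φ₂ cos Δλ = 0.879747,  By = cos φ₂ sin Δλ = 0.235727
φₘ = atan2(sin φ₁ + sin φ₂, √((cos φ₁ + Bx)² + By²)) = 23.41674°
λₘ = λ₁ + atan2(By, cos φ₁ + Bx) = 34.29665°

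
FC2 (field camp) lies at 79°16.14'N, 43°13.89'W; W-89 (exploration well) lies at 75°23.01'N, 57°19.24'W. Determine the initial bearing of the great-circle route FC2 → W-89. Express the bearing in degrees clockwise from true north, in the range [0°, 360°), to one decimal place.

FC2: φ = +79.26900°, λ = -43.23150°
W-89: φ = +75.38350°, λ = -57.32067°
Δλ = -14.0892°
y = sin Δλ · cos φ₂ = -0.061429
x = cos φ₁ sin φ₂ − sin φ₁ cos φ₂ cos Δλ = -0.060304
θ = atan2(y, x) = -134.4705° → 225.5295° (mod 360°)

225.5°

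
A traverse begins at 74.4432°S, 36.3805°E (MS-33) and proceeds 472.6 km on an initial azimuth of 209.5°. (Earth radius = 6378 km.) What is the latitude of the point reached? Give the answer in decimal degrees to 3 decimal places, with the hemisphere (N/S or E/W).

77.960°S

δ = d/R = 472.6/6378 = 0.074098 rad
φ₂ = arcsin(sin φ₁ cos δ + cos φ₁ sin δ cos θ)
   = arcsin(-0.96337·0.99726 + 0.26819·0.07403·-0.87036) = -77.95996°
λ₂ = λ₁ + atan2(sin θ sin δ cos φ₁, cos δ − sin φ₁ sin φ₂) = 26.31571°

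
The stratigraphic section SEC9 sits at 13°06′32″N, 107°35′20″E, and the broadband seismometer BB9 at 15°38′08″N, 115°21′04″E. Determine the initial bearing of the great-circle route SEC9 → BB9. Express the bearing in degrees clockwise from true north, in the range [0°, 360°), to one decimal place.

SEC9: φ = +13.10889°, λ = +107.58889°
BB9: φ = +15.63556°, λ = +115.35111°
Δλ = 7.7622°
y = sin Δλ · cos φ₂ = 0.130064
x = cos φ₁ sin φ₂ − sin φ₁ cos φ₂ cos Δλ = 0.046086
θ = atan2(y, x) = 70.4893° → 70.4893° (mod 360°)

70.5°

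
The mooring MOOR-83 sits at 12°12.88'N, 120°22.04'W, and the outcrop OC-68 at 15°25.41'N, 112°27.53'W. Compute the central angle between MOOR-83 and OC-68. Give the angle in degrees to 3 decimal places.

MOOR-83: φ = +12.21467°, λ = -120.36733°
OC-68: φ = +15.42350°, λ = -112.45883°
Δφ = 3.2088°,  Δλ = 7.9085°
a = sin²(Δφ/2) + cos φ₁ cos φ₂ sin²(Δλ/2) = 0.005264
c = 2·arcsin(√a) = 0.145239 rad = 8.3216°

8.322°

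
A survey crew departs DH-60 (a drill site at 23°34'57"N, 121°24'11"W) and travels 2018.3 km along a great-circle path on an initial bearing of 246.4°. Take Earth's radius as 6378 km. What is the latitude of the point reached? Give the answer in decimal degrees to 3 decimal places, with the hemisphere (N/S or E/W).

DH-60: φ = +23.58250°, λ = -121.40306°
δ = d/R = 2018.3/6378 = 0.316447 rad
φ₂ = arcsin(sin φ₁ cos δ + cos φ₁ sin δ cos θ)
   = arcsin(0.40007·0.95035 + 0.91648·0.31119·-0.40035) = 15.42780°
λ₂ = λ₁ + atan2(sin θ sin δ cos φ₁, cos δ − sin φ₁ sin φ₂) = -138.61004°

15.428°N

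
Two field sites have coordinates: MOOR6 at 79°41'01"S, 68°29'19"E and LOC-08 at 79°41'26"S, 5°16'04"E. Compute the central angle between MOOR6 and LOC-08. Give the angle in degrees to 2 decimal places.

10.77°

MOOR6: φ = -79.68361°, λ = +68.48861°
LOC-08: φ = -79.69056°, λ = +5.26778°
Δφ = -0.0069°,  Δλ = -63.2208°
a = sin²(Δφ/2) + cos φ₁ cos φ₂ sin²(Δλ/2) = 0.008805
c = 2·arcsin(√a) = 0.187944 rad = 10.7684°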